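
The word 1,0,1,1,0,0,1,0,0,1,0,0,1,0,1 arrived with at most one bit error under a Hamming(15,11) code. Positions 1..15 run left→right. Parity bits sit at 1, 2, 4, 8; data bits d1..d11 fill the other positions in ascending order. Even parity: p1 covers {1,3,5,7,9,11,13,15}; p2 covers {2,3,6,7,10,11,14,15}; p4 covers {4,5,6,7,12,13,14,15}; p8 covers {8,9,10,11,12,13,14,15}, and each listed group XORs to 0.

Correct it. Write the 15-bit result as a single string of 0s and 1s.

101100101100101

s1 (pos 1,3,5,7,9,11,13,15): 1⊕1⊕0⊕1⊕0⊕0⊕1⊕1 = 1
s2 (pos 2,3,6,7,10,11,14,15): 0⊕1⊕0⊕1⊕1⊕0⊕0⊕1 = 0
s4 (pos 4,5,6,7,12,13,14,15): 1⊕0⊕0⊕1⊕0⊕1⊕0⊕1 = 0
s8 (pos 8,9,10,11,12,13,14,15): 0⊕0⊕1⊕0⊕0⊕1⊕0⊕1 = 1
Syndrome s8…s1 = 1001 → error at position 9.
Flip position 9: 101100100100101 → 101100101100101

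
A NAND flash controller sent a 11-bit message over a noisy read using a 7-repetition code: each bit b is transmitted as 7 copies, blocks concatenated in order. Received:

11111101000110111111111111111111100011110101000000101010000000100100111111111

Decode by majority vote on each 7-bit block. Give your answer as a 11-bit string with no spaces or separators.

Block 1 (1111110): 6 ones → 1
Block 2 (1000110): 3 ones → 0
Block 3 (1111111): 7 ones → 1
Block 4 (1111111): 7 ones → 1
Block 5 (1111100): 5 ones → 1
Block 6 (0111101): 5 ones → 1
Block 7 (0100000): 1 one → 0
Block 8 (0101010): 3 ones → 0
Block 9 (0000001): 1 one → 0
Block 10 (0010011): 3 ones → 0
Block 11 (1111111): 7 ones → 1

10111100001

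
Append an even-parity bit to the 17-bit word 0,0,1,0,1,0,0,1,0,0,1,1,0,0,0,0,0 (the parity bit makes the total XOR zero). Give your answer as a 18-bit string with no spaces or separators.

XOR of the 17 data bits: 0⊕0⊕1⊕0⊕1⊕0⊕0⊕1⊕0⊕0⊕1⊕1⊕0⊕0⊕0⊕0⊕0 = 1
Parity bit = 1 (so all 18 bits XOR to 0).

001010010011000001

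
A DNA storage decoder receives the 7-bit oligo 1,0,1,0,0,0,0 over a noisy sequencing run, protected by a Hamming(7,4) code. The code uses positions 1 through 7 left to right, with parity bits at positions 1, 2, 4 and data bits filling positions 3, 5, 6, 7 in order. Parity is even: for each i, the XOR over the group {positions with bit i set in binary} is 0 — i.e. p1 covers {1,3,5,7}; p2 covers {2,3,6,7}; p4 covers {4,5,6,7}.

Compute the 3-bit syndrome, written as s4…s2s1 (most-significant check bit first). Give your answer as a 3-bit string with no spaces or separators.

s1 (pos 1,3,5,7): 1⊕1⊕0⊕0 = 0
s2 (pos 2,3,6,7): 0⊕1⊕0⊕0 = 1
s4 (pos 4,5,6,7): 0⊕0⊕0⊕0 = 0
Syndrome s4…s1 = 010 → error at position 2.

010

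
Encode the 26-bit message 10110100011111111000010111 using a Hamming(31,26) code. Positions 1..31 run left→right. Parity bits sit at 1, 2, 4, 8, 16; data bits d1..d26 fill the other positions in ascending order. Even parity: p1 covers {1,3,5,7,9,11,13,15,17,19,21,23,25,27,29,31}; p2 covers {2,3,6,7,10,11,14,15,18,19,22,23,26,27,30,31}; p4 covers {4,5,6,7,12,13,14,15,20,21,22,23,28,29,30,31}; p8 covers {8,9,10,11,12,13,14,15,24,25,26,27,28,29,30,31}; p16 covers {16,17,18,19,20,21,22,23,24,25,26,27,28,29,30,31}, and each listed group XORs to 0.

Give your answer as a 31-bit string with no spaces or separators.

1010011101000110111111000010111

Place data at non-parity positions: p1 p2 1 p4 0 1 1 p8 0 1 0 0 0 1 1 p16 1 1 1 1 1 1 0 0 0 0 1 0 1 1 1
p1 (pos 1,3,5,7,9,11,13,15,17,19,21,23,25,27,29,31): XOR of data positions = 1⊕0⊕1⊕0⊕0⊕0⊕1⊕1⊕1⊕1⊕0⊕0⊕1⊕1⊕1 = 1
p2 (pos 2,3,6,7,10,11,14,15,18,19,22,23,26,27,30,31): XOR of data positions = 1⊕1⊕1⊕1⊕0⊕1⊕1⊕1⊕1⊕1⊕0⊕0⊕1⊕1⊕1 = 0
p4 (pos 4,5,6,7,12,13,14,15,20,21,22,23,28,29,30,31): XOR of data positions = 0⊕1⊕1⊕0⊕0⊕1⊕1⊕1⊕1⊕1⊕0⊕0⊕1⊕1⊕1 = 0
p8 (pos 8,9,10,11,12,13,14,15,24,25,26,27,28,29,30,31): XOR of data positions = 0⊕1⊕0⊕0⊕0⊕1⊕1⊕0⊕0⊕0⊕1⊕0⊕1⊕1⊕1 = 1
p16 (pos 16,17,18,19,20,21,22,23,24,25,26,27,28,29,30,31): XOR of data positions = 1⊕1⊕1⊕1⊕1⊕1⊕0⊕0⊕0⊕0⊕1⊕0⊕1⊕1⊕1 = 0
Codeword: 1010011101000110111111000010111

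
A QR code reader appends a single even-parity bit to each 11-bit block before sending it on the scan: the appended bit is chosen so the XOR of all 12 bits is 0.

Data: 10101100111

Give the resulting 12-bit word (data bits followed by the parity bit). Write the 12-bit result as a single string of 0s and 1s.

101011001111

XOR of the 11 data bits: 1⊕0⊕1⊕0⊕1⊕1⊕0⊕0⊕1⊕1⊕1 = 1
Parity bit = 1 (so all 12 bits XOR to 0).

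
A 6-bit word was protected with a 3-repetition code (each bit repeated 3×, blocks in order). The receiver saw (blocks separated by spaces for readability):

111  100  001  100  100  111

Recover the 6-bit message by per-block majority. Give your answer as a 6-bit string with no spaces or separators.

100001

Block 1 (111): 3 ones → 1
Block 2 (100): 1 one → 0
Block 3 (001): 1 one → 0
Block 4 (100): 1 one → 0
Block 5 (100): 1 one → 0
Block 6 (111): 3 ones → 1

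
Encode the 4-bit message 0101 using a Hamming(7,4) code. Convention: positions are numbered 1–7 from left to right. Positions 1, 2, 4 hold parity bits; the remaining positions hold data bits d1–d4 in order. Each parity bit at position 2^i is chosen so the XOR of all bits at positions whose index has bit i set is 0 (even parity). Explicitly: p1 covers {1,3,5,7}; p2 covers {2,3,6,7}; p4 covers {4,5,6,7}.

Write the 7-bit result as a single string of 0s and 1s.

Place data at non-parity positions: p1 p2 0 p4 1 0 1
p1 (pos 1,3,5,7): XOR of data positions = 0⊕1⊕1 = 0
p2 (pos 2,3,6,7): XOR of data positions = 0⊕0⊕1 = 1
p4 (pos 4,5,6,7): XOR of data positions = 1⊕0⊕1 = 0
Codeword: 0100101

0100101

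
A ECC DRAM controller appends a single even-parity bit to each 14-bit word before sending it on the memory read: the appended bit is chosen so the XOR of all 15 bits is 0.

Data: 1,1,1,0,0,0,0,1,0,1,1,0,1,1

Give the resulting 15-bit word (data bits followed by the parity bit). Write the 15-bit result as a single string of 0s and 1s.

XOR of the 14 data bits: 1⊕1⊕1⊕0⊕0⊕0⊕0⊕1⊕0⊕1⊕1⊕0⊕1⊕1 = 0
Parity bit = 0 (so all 15 bits XOR to 0).

111000010110110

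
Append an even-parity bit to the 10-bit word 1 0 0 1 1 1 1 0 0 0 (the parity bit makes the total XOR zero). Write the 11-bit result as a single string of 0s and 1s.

XOR of the 10 data bits: 1⊕0⊕0⊕1⊕1⊕1⊕1⊕0⊕0⊕0 = 1
Parity bit = 1 (so all 11 bits XOR to 0).

10011110001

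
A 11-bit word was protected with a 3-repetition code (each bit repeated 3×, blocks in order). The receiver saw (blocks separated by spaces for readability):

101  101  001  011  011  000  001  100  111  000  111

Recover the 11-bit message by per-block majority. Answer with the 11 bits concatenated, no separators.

11011000101

Block 1 (101): 2 ones → 1
Block 2 (101): 2 ones → 1
Block 3 (001): 1 one → 0
Block 4 (011): 2 ones → 1
Block 5 (011): 2 ones → 1
Block 6 (000): 0 ones → 0
Block 7 (001): 1 one → 0
Block 8 (100): 1 one → 0
Block 9 (111): 3 ones → 1
Block 10 (000): 0 ones → 0
Block 11 (111): 3 ones → 1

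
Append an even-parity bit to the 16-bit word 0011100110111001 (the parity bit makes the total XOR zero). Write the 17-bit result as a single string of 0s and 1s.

XOR of the 16 data bits: 0⊕0⊕1⊕1⊕1⊕0⊕0⊕1⊕1⊕0⊕1⊕1⊕1⊕0⊕0⊕1 = 1
Parity bit = 1 (so all 17 bits XOR to 0).

00111001101110011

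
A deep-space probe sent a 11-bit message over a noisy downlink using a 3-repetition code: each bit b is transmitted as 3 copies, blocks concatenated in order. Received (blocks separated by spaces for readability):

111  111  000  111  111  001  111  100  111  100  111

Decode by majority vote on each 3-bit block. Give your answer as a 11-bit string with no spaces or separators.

Block 1 (111): 3 ones → 1
Block 2 (111): 3 ones → 1
Block 3 (000): 0 ones → 0
Block 4 (111): 3 ones → 1
Block 5 (111): 3 ones → 1
Block 6 (001): 1 one → 0
Block 7 (111): 3 ones → 1
Block 8 (100): 1 one → 0
Block 9 (111): 3 ones → 1
Block 10 (100): 1 one → 0
Block 11 (111): 3 ones → 1

11011010101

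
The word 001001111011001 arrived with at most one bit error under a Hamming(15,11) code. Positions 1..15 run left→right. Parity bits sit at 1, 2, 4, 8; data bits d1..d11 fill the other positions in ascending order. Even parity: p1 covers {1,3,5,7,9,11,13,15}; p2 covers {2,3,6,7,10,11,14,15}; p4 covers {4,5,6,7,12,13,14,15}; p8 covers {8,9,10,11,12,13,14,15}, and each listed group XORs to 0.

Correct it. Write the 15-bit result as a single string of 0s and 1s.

001001111001001

s1 (pos 1,3,5,7,9,11,13,15): 0⊕1⊕0⊕1⊕1⊕1⊕0⊕1 = 1
s2 (pos 2,3,6,7,10,11,14,15): 0⊕1⊕1⊕1⊕0⊕1⊕0⊕1 = 1
s4 (pos 4,5,6,7,12,13,14,15): 0⊕0⊕1⊕1⊕1⊕0⊕0⊕1 = 0
s8 (pos 8,9,10,11,12,13,14,15): 1⊕1⊕0⊕1⊕1⊕0⊕0⊕1 = 1
Syndrome s8…s1 = 1011 → error at position 11.
Flip position 11: 001001111011001 → 001001111001001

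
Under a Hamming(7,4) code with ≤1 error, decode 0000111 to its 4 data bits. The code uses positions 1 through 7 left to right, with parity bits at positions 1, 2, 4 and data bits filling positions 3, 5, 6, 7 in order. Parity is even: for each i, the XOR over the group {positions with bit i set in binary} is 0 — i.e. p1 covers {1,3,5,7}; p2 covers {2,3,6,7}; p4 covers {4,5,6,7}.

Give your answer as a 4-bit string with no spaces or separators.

0111

s1 (pos 1,3,5,7): 0⊕0⊕1⊕1 = 0
s2 (pos 2,3,6,7): 0⊕0⊕1⊕1 = 0
s4 (pos 4,5,6,7): 0⊕1⊕1⊕1 = 1
Syndrome s4…s1 = 100 → error at position 4.
Flip position 4: 0000111 → 0001111
Read data bits from positions 3,5,6,7: 0111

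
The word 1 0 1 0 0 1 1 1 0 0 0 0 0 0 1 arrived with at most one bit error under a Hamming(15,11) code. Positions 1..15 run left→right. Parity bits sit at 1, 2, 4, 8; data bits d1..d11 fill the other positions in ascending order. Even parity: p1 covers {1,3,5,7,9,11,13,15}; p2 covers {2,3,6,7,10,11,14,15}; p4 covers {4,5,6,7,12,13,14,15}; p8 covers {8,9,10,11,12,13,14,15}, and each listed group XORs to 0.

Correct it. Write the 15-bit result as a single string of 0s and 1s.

101101110000001

s1 (pos 1,3,5,7,9,11,13,15): 1⊕1⊕0⊕1⊕0⊕0⊕0⊕1 = 0
s2 (pos 2,3,6,7,10,11,14,15): 0⊕1⊕1⊕1⊕0⊕0⊕0⊕1 = 0
s4 (pos 4,5,6,7,12,13,14,15): 0⊕0⊕1⊕1⊕0⊕0⊕0⊕1 = 1
s8 (pos 8,9,10,11,12,13,14,15): 1⊕0⊕0⊕0⊕0⊕0⊕0⊕1 = 0
Syndrome s8…s1 = 0100 → error at position 4.
Flip position 4: 101001110000001 → 101101110000001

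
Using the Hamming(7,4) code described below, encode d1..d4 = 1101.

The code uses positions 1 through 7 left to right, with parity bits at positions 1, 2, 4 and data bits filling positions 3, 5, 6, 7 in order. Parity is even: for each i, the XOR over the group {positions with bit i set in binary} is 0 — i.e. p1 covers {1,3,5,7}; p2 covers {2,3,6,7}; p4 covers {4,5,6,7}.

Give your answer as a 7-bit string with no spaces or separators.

1010101

Place data at non-parity positions: p1 p2 1 p4 1 0 1
p1 (pos 1,3,5,7): XOR of data positions = 1⊕1⊕1 = 1
p2 (pos 2,3,6,7): XOR of data positions = 1⊕0⊕1 = 0
p4 (pos 4,5,6,7): XOR of data positions = 1⊕0⊕1 = 0
Codeword: 1010101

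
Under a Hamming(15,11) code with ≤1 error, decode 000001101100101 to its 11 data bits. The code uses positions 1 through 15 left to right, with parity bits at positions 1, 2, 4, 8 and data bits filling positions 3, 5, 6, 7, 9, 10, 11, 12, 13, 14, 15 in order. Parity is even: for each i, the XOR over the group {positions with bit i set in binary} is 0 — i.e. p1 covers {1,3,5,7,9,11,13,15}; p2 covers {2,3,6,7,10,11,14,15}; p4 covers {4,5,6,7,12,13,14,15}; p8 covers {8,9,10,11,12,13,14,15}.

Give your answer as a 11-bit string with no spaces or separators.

s1 (pos 1,3,5,7,9,11,13,15): 0⊕0⊕0⊕1⊕1⊕0⊕1⊕1 = 0
s2 (pos 2,3,6,7,10,11,14,15): 0⊕0⊕1⊕1⊕1⊕0⊕0⊕1 = 0
s4 (pos 4,5,6,7,12,13,14,15): 0⊕0⊕1⊕1⊕0⊕1⊕0⊕1 = 0
s8 (pos 8,9,10,11,12,13,14,15): 0⊕1⊕1⊕0⊕0⊕1⊕0⊕1 = 0
Syndrome s8…s1 = 0000 → no error.
Read data bits from positions 3,5,6,7,9,10,11,12,13,14,15: 00111100101

00111100101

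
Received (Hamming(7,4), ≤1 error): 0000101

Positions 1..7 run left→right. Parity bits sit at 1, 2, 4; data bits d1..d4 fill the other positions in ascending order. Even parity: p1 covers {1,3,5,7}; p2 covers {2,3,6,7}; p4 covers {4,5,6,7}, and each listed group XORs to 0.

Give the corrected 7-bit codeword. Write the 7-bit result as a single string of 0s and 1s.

s1 (pos 1,3,5,7): 0⊕0⊕1⊕1 = 0
s2 (pos 2,3,6,7): 0⊕0⊕0⊕1 = 1
s4 (pos 4,5,6,7): 0⊕1⊕0⊕1 = 0
Syndrome s4…s1 = 010 → error at position 2.
Flip position 2: 0000101 → 0100101

0100101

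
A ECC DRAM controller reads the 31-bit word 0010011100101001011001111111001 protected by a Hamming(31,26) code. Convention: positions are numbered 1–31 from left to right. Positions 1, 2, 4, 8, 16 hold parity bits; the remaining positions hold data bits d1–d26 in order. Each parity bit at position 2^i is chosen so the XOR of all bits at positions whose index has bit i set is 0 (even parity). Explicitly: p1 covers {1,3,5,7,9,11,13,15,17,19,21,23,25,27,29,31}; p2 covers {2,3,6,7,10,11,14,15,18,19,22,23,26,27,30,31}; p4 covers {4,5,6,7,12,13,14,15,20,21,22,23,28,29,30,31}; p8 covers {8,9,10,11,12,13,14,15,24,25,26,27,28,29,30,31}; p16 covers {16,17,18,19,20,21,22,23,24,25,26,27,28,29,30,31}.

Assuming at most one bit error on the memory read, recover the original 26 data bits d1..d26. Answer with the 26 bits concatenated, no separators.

s1 (pos 1,3,5,7,9,11,13,15,17,19,21,23,25,27,29,31): 0⊕1⊕0⊕1⊕0⊕1⊕1⊕0⊕0⊕1⊕0⊕1⊕1⊕1⊕0⊕1 = 1
s2 (pos 2,3,6,7,10,11,14,15,18,19,22,23,26,27,30,31): 0⊕1⊕1⊕1⊕0⊕1⊕0⊕0⊕1⊕1⊕1⊕1⊕1⊕1⊕0⊕1 = 1
s4 (pos 4,5,6,7,12,13,14,15,20,21,22,23,28,29,30,31): 0⊕0⊕1⊕1⊕0⊕1⊕0⊕0⊕0⊕0⊕1⊕1⊕1⊕0⊕0⊕1 = 1
s8 (pos 8,9,10,11,12,13,14,15,24,25,26,27,28,29,30,31): 1⊕0⊕0⊕1⊕0⊕1⊕0⊕0⊕1⊕1⊕1⊕1⊕1⊕0⊕0⊕1 = 1
s16 (pos 16,17,18,19,20,21,22,23,24,25,26,27,28,29,30,31): 1⊕0⊕1⊕1⊕0⊕0⊕1⊕1⊕1⊕1⊕1⊕1⊕1⊕0⊕0⊕1 = 1
Syndrome s16…s1 = 11111 → error at position 31.
Flip position 31: 0010011100101001011001111111001 → 0010011100101001011001111111000
Read data bits from positions 3,5,6,7,9,10,11,12,13,14,15,17,18,19,20,21,22,23,24,25,26,27,28,29,30,31: 10110010100011001111111000

10110010100011001111111000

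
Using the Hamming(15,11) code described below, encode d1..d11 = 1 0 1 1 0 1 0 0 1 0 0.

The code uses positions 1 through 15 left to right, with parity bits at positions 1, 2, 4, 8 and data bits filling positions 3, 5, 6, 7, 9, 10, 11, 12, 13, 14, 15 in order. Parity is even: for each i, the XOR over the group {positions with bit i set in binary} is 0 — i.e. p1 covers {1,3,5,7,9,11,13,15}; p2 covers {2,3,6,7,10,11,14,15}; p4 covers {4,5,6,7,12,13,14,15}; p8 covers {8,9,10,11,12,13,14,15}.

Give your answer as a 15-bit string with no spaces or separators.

Place data at non-parity positions: p1 p2 1 p4 0 1 1 p8 0 1 0 0 1 0 0
p1 (pos 1,3,5,7,9,11,13,15): XOR of data positions = 1⊕0⊕1⊕0⊕0⊕1⊕0 = 1
p2 (pos 2,3,6,7,10,11,14,15): XOR of data positions = 1⊕1⊕1⊕1⊕0⊕0⊕0 = 0
p4 (pos 4,5,6,7,12,13,14,15): XOR of data positions = 0⊕1⊕1⊕0⊕1⊕0⊕0 = 1
p8 (pos 8,9,10,11,12,13,14,15): XOR of data positions = 0⊕1⊕0⊕0⊕1⊕0⊕0 = 0
Codeword: 101101100100100

101101100100100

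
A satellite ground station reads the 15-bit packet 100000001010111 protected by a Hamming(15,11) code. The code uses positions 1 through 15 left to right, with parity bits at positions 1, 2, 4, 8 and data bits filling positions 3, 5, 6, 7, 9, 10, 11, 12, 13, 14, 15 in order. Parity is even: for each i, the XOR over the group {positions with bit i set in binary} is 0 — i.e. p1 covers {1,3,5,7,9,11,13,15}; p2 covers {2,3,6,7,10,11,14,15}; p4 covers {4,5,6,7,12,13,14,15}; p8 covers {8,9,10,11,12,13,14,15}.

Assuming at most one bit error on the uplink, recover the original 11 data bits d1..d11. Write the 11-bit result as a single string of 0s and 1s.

s1 (pos 1,3,5,7,9,11,13,15): 1⊕0⊕0⊕0⊕1⊕1⊕1⊕1 = 1
s2 (pos 2,3,6,7,10,11,14,15): 0⊕0⊕0⊕0⊕0⊕1⊕1⊕1 = 1
s4 (pos 4,5,6,7,12,13,14,15): 0⊕0⊕0⊕0⊕0⊕1⊕1⊕1 = 1
s8 (pos 8,9,10,11,12,13,14,15): 0⊕1⊕0⊕1⊕0⊕1⊕1⊕1 = 1
Syndrome s8…s1 = 1111 → error at position 15.
Flip position 15: 100000001010111 → 100000001010110
Read data bits from positions 3,5,6,7,9,10,11,12,13,14,15: 00001010110

00001010110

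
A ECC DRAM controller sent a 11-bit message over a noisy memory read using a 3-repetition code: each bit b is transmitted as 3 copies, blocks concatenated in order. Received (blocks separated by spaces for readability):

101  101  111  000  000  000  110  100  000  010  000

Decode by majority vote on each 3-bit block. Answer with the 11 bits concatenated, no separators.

11100010000

Block 1 (101): 2 ones → 1
Block 2 (101): 2 ones → 1
Block 3 (111): 3 ones → 1
Block 4 (000): 0 ones → 0
Block 5 (000): 0 ones → 0
Block 6 (000): 0 ones → 0
Block 7 (110): 2 ones → 1
Block 8 (100): 1 one → 0
Block 9 (000): 0 ones → 0
Block 10 (010): 1 one → 0
Block 11 (000): 0 ones → 0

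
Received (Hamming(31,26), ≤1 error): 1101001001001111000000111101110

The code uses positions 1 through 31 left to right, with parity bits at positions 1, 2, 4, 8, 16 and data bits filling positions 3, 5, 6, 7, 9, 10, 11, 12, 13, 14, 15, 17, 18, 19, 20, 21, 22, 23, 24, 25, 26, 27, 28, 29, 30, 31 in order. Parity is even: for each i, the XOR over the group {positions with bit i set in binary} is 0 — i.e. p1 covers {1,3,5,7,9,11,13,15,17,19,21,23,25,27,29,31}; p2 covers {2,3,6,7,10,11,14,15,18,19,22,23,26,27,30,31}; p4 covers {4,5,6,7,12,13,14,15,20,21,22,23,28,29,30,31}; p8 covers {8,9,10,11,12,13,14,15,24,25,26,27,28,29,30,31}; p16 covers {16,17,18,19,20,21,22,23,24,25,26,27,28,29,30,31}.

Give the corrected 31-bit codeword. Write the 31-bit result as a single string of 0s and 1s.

1101101001001111000000111101110

s1 (pos 1,3,5,7,9,11,13,15,17,19,21,23,25,27,29,31): 1⊕0⊕0⊕1⊕0⊕0⊕1⊕1⊕0⊕0⊕0⊕1⊕1⊕0⊕1⊕0 = 1
s2 (pos 2,3,6,7,10,11,14,15,18,19,22,23,26,27,30,31): 1⊕0⊕0⊕1⊕1⊕0⊕1⊕1⊕0⊕0⊕0⊕1⊕1⊕0⊕1⊕0 = 0
s4 (pos 4,5,6,7,12,13,14,15,20,21,22,23,28,29,30,31): 1⊕0⊕0⊕1⊕0⊕1⊕1⊕1⊕0⊕0⊕0⊕1⊕1⊕1⊕1⊕0 = 1
s8 (pos 8,9,10,11,12,13,14,15,24,25,26,27,28,29,30,31): 0⊕0⊕1⊕0⊕0⊕1⊕1⊕1⊕1⊕1⊕1⊕0⊕1⊕1⊕1⊕0 = 0
s16 (pos 16,17,18,19,20,21,22,23,24,25,26,27,28,29,30,31): 1⊕0⊕0⊕0⊕0⊕0⊕0⊕1⊕1⊕1⊕1⊕0⊕1⊕1⊕1⊕0 = 0
Syndrome s16…s1 = 00101 → error at position 5.
Flip position 5: 1101001001001111000000111101110 → 1101101001001111000000111101110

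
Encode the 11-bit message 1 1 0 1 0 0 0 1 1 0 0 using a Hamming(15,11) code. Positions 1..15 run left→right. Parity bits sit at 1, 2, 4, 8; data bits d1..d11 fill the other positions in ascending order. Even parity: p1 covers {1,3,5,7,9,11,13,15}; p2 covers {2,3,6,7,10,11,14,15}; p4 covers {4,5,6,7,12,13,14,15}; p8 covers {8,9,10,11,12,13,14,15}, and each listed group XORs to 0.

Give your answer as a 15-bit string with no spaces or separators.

001010100001100

Place data at non-parity positions: p1 p2 1 p4 1 0 1 p8 0 0 0 1 1 0 0
p1 (pos 1,3,5,7,9,11,13,15): XOR of data positions = 1⊕1⊕1⊕0⊕0⊕1⊕0 = 0
p2 (pos 2,3,6,7,10,11,14,15): XOR of data positions = 1⊕0⊕1⊕0⊕0⊕0⊕0 = 0
p4 (pos 4,5,6,7,12,13,14,15): XOR of data positions = 1⊕0⊕1⊕1⊕1⊕0⊕0 = 0
p8 (pos 8,9,10,11,12,13,14,15): XOR of data positions = 0⊕0⊕0⊕1⊕1⊕0⊕0 = 0
Codeword: 001010100001100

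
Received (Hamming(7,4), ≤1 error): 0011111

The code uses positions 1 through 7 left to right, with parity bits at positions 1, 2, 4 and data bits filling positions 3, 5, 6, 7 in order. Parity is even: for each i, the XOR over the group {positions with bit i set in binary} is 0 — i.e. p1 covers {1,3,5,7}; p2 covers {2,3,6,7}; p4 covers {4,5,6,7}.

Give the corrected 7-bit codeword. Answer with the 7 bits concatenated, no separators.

0001111

s1 (pos 1,3,5,7): 0⊕1⊕1⊕1 = 1
s2 (pos 2,3,6,7): 0⊕1⊕1⊕1 = 1
s4 (pos 4,5,6,7): 1⊕1⊕1⊕1 = 0
Syndrome s4…s1 = 011 → error at position 3.
Flip position 3: 0011111 → 0001111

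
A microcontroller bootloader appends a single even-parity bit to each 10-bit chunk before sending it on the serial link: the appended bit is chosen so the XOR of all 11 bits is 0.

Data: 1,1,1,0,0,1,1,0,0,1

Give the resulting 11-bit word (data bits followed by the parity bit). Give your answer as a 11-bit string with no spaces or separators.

XOR of the 10 data bits: 1⊕1⊕1⊕0⊕0⊕1⊕1⊕0⊕0⊕1 = 0
Parity bit = 0 (so all 11 bits XOR to 0).

11100110010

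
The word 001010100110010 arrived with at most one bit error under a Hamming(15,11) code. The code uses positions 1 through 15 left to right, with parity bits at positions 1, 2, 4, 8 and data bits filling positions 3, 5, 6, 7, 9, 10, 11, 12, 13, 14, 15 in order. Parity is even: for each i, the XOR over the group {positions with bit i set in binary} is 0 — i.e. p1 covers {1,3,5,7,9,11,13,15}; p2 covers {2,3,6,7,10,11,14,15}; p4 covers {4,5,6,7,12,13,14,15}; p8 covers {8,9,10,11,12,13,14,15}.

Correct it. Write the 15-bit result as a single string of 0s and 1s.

s1 (pos 1,3,5,7,9,11,13,15): 0⊕1⊕1⊕1⊕0⊕1⊕0⊕0 = 0
s2 (pos 2,3,6,7,10,11,14,15): 0⊕1⊕0⊕1⊕1⊕1⊕1⊕0 = 1
s4 (pos 4,5,6,7,12,13,14,15): 0⊕1⊕0⊕1⊕0⊕0⊕1⊕0 = 1
s8 (pos 8,9,10,11,12,13,14,15): 0⊕0⊕1⊕1⊕0⊕0⊕1⊕0 = 1
Syndrome s8…s1 = 1110 → error at position 14.
Flip position 14: 001010100110010 → 001010100110000

001010100110000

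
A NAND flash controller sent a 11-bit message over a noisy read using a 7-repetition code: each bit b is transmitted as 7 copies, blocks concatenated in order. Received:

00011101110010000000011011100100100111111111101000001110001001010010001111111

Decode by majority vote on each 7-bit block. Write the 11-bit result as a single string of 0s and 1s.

Block 1 (0001110): 3 ones → 0
Block 2 (1110010): 4 ones → 1
Block 3 (0000000): 0 ones → 0
Block 4 (1101110): 5 ones → 1
Block 5 (0100100): 2 ones → 0
Block 6 (1111111): 7 ones → 1
Block 7 (1110100): 4 ones → 1
Block 8 (0001110): 3 ones → 0
Block 9 (0010010): 2 ones → 0
Block 10 (1001000): 2 ones → 0
Block 11 (1111111): 7 ones → 1

01010110001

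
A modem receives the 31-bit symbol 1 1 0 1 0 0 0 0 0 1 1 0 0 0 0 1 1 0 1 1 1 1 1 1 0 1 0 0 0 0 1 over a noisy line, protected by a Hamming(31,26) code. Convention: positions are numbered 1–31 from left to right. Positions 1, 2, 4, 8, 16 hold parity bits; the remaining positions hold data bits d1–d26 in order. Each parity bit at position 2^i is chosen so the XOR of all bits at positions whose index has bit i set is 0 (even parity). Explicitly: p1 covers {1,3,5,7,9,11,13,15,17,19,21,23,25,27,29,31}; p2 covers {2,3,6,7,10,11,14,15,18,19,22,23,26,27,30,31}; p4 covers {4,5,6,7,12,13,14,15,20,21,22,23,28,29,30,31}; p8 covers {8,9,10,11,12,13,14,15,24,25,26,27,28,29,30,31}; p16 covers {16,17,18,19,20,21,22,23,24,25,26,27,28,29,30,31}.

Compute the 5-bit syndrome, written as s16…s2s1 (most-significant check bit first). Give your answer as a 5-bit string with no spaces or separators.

s1 (pos 1,3,5,7,9,11,13,15,17,19,21,23,25,27,29,31): 1⊕0⊕0⊕0⊕0⊕1⊕0⊕0⊕1⊕1⊕1⊕1⊕0⊕0⊕0⊕1 = 1
s2 (pos 2,3,6,7,10,11,14,15,18,19,22,23,26,27,30,31): 1⊕0⊕0⊕0⊕1⊕1⊕0⊕0⊕0⊕1⊕1⊕1⊕1⊕0⊕0⊕1 = 0
s4 (pos 4,5,6,7,12,13,14,15,20,21,22,23,28,29,30,31): 1⊕0⊕0⊕0⊕0⊕0⊕0⊕0⊕1⊕1⊕1⊕1⊕0⊕0⊕0⊕1 = 0
s8 (pos 8,9,10,11,12,13,14,15,24,25,26,27,28,29,30,31): 0⊕0⊕1⊕1⊕0⊕0⊕0⊕0⊕1⊕0⊕1⊕0⊕0⊕0⊕0⊕1 = 1
s16 (pos 16,17,18,19,20,21,22,23,24,25,26,27,28,29,30,31): 1⊕1⊕0⊕1⊕1⊕1⊕1⊕1⊕1⊕0⊕1⊕0⊕0⊕0⊕0⊕1 = 0
Syndrome s16…s1 = 01001 → error at position 9.

01001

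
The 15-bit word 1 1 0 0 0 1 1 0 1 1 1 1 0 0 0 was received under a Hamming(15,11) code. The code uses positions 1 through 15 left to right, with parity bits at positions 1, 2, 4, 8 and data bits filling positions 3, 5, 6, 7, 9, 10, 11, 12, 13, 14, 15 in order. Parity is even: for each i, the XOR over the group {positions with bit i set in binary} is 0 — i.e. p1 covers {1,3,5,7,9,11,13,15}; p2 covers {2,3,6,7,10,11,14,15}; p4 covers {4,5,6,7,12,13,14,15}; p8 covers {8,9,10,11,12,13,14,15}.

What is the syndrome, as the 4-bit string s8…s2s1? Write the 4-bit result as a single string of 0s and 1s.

0110

s1 (pos 1,3,5,7,9,11,13,15): 1⊕0⊕0⊕1⊕1⊕1⊕0⊕0 = 0
s2 (pos 2,3,6,7,10,11,14,15): 1⊕0⊕1⊕1⊕1⊕1⊕0⊕0 = 1
s4 (pos 4,5,6,7,12,13,14,15): 0⊕0⊕1⊕1⊕1⊕0⊕0⊕0 = 1
s8 (pos 8,9,10,11,12,13,14,15): 0⊕1⊕1⊕1⊕1⊕0⊕0⊕0 = 0
Syndrome s8…s1 = 0110 → error at position 6.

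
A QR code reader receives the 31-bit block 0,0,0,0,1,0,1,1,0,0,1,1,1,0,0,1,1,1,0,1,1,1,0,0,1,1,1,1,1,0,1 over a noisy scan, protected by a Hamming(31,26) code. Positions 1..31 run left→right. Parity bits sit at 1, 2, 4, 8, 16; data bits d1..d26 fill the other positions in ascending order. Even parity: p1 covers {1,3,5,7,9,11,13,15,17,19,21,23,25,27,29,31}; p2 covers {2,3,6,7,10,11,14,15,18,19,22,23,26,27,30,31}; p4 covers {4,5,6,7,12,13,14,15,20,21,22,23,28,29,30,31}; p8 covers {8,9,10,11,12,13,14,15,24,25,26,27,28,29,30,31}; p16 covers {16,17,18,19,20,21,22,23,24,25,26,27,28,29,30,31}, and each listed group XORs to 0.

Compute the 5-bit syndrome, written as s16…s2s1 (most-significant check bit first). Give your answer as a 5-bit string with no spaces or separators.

s1 (pos 1,3,5,7,9,11,13,15,17,19,21,23,25,27,29,31): 0⊕0⊕1⊕1⊕0⊕1⊕1⊕0⊕1⊕0⊕1⊕0⊕1⊕1⊕1⊕1 = 0
s2 (pos 2,3,6,7,10,11,14,15,18,19,22,23,26,27,30,31): 0⊕0⊕0⊕1⊕0⊕1⊕0⊕0⊕1⊕0⊕1⊕0⊕1⊕1⊕0⊕1 = 1
s4 (pos 4,5,6,7,12,13,14,15,20,21,22,23,28,29,30,31): 0⊕1⊕0⊕1⊕1⊕1⊕0⊕0⊕1⊕1⊕1⊕0⊕1⊕1⊕0⊕1 = 0
s8 (pos 8,9,10,11,12,13,14,15,24,25,26,27,28,29,30,31): 1⊕0⊕0⊕1⊕1⊕1⊕0⊕0⊕0⊕1⊕1⊕1⊕1⊕1⊕0⊕1 = 0
s16 (pos 16,17,18,19,20,21,22,23,24,25,26,27,28,29,30,31): 1⊕1⊕1⊕0⊕1⊕1⊕1⊕0⊕0⊕1⊕1⊕1⊕1⊕1⊕0⊕1 = 0
Syndrome s16…s1 = 00010 → error at position 2.

00010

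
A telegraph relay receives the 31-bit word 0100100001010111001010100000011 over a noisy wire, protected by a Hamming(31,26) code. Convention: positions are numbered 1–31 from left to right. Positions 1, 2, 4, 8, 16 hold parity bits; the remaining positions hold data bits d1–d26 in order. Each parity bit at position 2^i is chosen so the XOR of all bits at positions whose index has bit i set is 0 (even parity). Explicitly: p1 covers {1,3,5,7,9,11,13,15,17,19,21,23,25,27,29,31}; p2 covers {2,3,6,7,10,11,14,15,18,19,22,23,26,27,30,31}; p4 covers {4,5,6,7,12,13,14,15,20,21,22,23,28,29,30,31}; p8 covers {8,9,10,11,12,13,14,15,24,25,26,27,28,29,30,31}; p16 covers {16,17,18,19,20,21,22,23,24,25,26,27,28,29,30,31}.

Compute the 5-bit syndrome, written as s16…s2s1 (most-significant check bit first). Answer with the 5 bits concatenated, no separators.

00000

s1 (pos 1,3,5,7,9,11,13,15,17,19,21,23,25,27,29,31): 0⊕0⊕1⊕0⊕0⊕0⊕0⊕1⊕0⊕1⊕1⊕1⊕0⊕0⊕0⊕1 = 0
s2 (pos 2,3,6,7,10,11,14,15,18,19,22,23,26,27,30,31): 1⊕0⊕0⊕0⊕1⊕0⊕1⊕1⊕0⊕1⊕0⊕1⊕0⊕0⊕1⊕1 = 0
s4 (pos 4,5,6,7,12,13,14,15,20,21,22,23,28,29,30,31): 0⊕1⊕0⊕0⊕1⊕0⊕1⊕1⊕0⊕1⊕0⊕1⊕0⊕0⊕1⊕1 = 0
s8 (pos 8,9,10,11,12,13,14,15,24,25,26,27,28,29,30,31): 0⊕0⊕1⊕0⊕1⊕0⊕1⊕1⊕0⊕0⊕0⊕0⊕0⊕0⊕1⊕1 = 0
s16 (pos 16,17,18,19,20,21,22,23,24,25,26,27,28,29,30,31): 1⊕0⊕0⊕1⊕0⊕1⊕0⊕1⊕0⊕0⊕0⊕0⊕0⊕0⊕1⊕1 = 0
Syndrome s16…s1 = 00000 → no error.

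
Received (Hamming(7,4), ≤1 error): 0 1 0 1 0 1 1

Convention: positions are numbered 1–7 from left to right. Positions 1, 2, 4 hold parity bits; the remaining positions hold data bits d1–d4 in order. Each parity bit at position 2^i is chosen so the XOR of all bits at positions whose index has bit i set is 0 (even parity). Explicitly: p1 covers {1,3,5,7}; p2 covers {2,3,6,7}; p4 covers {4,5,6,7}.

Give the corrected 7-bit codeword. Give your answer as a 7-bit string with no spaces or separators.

s1 (pos 1,3,5,7): 0⊕0⊕0⊕1 = 1
s2 (pos 2,3,6,7): 1⊕0⊕1⊕1 = 1
s4 (pos 4,5,6,7): 1⊕0⊕1⊕1 = 1
Syndrome s4…s1 = 111 → error at position 7.
Flip position 7: 0101011 → 0101010

0101010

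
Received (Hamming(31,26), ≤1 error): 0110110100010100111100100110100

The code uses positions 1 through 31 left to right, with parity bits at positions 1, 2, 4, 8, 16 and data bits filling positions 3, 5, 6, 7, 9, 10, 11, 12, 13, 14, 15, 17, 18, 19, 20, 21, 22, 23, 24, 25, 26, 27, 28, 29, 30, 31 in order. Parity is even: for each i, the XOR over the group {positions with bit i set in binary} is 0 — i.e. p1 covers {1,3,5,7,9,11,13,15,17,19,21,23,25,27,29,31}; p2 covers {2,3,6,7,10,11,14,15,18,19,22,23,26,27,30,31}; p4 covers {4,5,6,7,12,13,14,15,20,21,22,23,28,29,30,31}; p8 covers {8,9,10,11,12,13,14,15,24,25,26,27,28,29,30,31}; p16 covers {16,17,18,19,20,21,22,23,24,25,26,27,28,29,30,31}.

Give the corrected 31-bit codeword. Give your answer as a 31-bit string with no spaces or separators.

s1 (pos 1,3,5,7,9,11,13,15,17,19,21,23,25,27,29,31): 0⊕1⊕1⊕0⊕0⊕0⊕0⊕0⊕1⊕1⊕0⊕1⊕0⊕1⊕1⊕0 = 1
s2 (pos 2,3,6,7,10,11,14,15,18,19,22,23,26,27,30,31): 1⊕1⊕1⊕0⊕0⊕0⊕1⊕0⊕1⊕1⊕0⊕1⊕1⊕1⊕0⊕0 = 1
s4 (pos 4,5,6,7,12,13,14,15,20,21,22,23,28,29,30,31): 0⊕1⊕1⊕0⊕1⊕0⊕1⊕0⊕1⊕0⊕0⊕1⊕0⊕1⊕0⊕0 = 1
s8 (pos 8,9,10,11,12,13,14,15,24,25,26,27,28,29,30,31): 1⊕0⊕0⊕0⊕1⊕0⊕1⊕0⊕0⊕0⊕1⊕1⊕0⊕1⊕0⊕0 = 0
s16 (pos 16,17,18,19,20,21,22,23,24,25,26,27,28,29,30,31): 0⊕1⊕1⊕1⊕1⊕0⊕0⊕1⊕0⊕0⊕1⊕1⊕0⊕1⊕0⊕0 = 0
Syndrome s16…s1 = 00111 → error at position 7.
Flip position 7: 0110110100010100111100100110100 → 0110111100010100111100100110100

0110111100010100111100100110100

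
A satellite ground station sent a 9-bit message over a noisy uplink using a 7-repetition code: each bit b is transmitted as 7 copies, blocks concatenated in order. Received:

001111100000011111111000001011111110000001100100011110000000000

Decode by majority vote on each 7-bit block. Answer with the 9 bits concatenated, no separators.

Block 1 (0011111): 5 ones → 1
Block 2 (0000001): 1 one → 0
Block 3 (1111111): 7 ones → 1
Block 4 (0000010): 1 one → 0
Block 5 (1111111): 7 ones → 1
Block 6 (0000001): 1 one → 0
Block 7 (1001000): 2 ones → 0
Block 8 (1111000): 4 ones → 1
Block 9 (0000000): 0 ones → 0

101010010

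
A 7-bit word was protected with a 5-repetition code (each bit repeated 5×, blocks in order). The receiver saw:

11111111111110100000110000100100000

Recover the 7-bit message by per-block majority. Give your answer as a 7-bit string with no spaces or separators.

Block 1 (11111): 5 ones → 1
Block 2 (11111): 5 ones → 1
Block 3 (11101): 4 ones → 1
Block 4 (00000): 0 ones → 0
Block 5 (11000): 2 ones → 0
Block 6 (01001): 2 ones → 0
Block 7 (00000): 0 ones → 0

1110000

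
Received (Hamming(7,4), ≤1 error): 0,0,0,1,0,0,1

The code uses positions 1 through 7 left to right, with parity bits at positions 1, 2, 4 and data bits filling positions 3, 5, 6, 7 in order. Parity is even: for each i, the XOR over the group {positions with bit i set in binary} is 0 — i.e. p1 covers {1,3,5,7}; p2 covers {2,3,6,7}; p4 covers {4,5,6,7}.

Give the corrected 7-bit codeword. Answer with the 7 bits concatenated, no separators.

s1 (pos 1,3,5,7): 0⊕0⊕0⊕1 = 1
s2 (pos 2,3,6,7): 0⊕0⊕0⊕1 = 1
s4 (pos 4,5,6,7): 1⊕0⊕0⊕1 = 0
Syndrome s4…s1 = 011 → error at position 3.
Flip position 3: 0001001 → 0011001

0011001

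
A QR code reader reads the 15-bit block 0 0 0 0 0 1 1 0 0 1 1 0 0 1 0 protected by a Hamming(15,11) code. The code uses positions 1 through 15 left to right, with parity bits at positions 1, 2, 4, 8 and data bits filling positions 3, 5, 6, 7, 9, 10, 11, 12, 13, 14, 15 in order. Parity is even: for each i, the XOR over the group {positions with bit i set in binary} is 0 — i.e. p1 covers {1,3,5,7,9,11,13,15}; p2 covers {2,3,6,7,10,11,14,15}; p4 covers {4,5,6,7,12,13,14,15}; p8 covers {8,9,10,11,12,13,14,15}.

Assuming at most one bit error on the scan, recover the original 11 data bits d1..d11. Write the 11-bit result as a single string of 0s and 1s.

s1 (pos 1,3,5,7,9,11,13,15): 0⊕0⊕0⊕1⊕0⊕1⊕0⊕0 = 0
s2 (pos 2,3,6,7,10,11,14,15): 0⊕0⊕1⊕1⊕1⊕1⊕1⊕0 = 1
s4 (pos 4,5,6,7,12,13,14,15): 0⊕0⊕1⊕1⊕0⊕0⊕1⊕0 = 1
s8 (pos 8,9,10,11,12,13,14,15): 0⊕0⊕1⊕1⊕0⊕0⊕1⊕0 = 1
Syndrome s8…s1 = 1110 → error at position 14.
Flip position 14: 000001100110010 → 000001100110000
Read data bits from positions 3,5,6,7,9,10,11,12,13,14,15: 00110110000

00110110000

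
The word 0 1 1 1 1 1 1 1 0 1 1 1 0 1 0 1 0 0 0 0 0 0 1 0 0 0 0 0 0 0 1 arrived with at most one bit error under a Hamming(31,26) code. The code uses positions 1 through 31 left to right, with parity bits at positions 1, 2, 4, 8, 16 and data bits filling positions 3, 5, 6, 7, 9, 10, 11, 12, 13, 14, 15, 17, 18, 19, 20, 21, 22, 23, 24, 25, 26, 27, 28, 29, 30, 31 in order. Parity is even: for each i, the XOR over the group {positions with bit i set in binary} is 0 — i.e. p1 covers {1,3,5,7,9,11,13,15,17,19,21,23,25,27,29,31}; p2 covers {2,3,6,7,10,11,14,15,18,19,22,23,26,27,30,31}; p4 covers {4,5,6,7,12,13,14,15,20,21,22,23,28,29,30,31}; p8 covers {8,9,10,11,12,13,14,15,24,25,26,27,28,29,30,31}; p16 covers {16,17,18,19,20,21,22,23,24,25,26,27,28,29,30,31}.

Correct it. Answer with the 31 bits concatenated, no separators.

s1 (pos 1,3,5,7,9,11,13,15,17,19,21,23,25,27,29,31): 0⊕1⊕1⊕1⊕0⊕1⊕0⊕0⊕0⊕0⊕0⊕1⊕0⊕0⊕0⊕1 = 0
s2 (pos 2,3,6,7,10,11,14,15,18,19,22,23,26,27,30,31): 1⊕1⊕1⊕1⊕1⊕1⊕1⊕0⊕0⊕0⊕0⊕1⊕0⊕0⊕0⊕1 = 1
s4 (pos 4,5,6,7,12,13,14,15,20,21,22,23,28,29,30,31): 1⊕1⊕1⊕1⊕1⊕0⊕1⊕0⊕0⊕0⊕0⊕1⊕0⊕0⊕0⊕1 = 0
s8 (pos 8,9,10,11,12,13,14,15,24,25,26,27,28,29,30,31): 1⊕0⊕1⊕1⊕1⊕0⊕1⊕0⊕0⊕0⊕0⊕0⊕0⊕0⊕0⊕1 = 0
s16 (pos 16,17,18,19,20,21,22,23,24,25,26,27,28,29,30,31): 1⊕0⊕0⊕0⊕0⊕0⊕0⊕1⊕0⊕0⊕0⊕0⊕0⊕0⊕0⊕1 = 1
Syndrome s16…s1 = 10010 → error at position 18.
Flip position 18: 0111111101110101000000100000001 → 0111111101110101010000100000001

0111111101110101010000100000001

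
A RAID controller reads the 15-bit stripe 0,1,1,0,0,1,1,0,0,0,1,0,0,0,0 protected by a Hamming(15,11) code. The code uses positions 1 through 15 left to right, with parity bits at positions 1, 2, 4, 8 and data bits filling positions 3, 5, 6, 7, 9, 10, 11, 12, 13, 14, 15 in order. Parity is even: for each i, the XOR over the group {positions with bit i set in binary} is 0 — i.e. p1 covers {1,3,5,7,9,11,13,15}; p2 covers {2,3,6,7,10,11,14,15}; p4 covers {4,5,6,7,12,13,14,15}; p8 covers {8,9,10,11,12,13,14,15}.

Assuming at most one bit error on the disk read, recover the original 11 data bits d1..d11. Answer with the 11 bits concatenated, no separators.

10110000000

s1 (pos 1,3,5,7,9,11,13,15): 0⊕1⊕0⊕1⊕0⊕1⊕0⊕0 = 1
s2 (pos 2,3,6,7,10,11,14,15): 1⊕1⊕1⊕1⊕0⊕1⊕0⊕0 = 1
s4 (pos 4,5,6,7,12,13,14,15): 0⊕0⊕1⊕1⊕0⊕0⊕0⊕0 = 0
s8 (pos 8,9,10,11,12,13,14,15): 0⊕0⊕0⊕1⊕0⊕0⊕0⊕0 = 1
Syndrome s8…s1 = 1011 → error at position 11.
Flip position 11: 011001100010000 → 011001100000000
Read data bits from positions 3,5,6,7,9,10,11,12,13,14,15: 10110000000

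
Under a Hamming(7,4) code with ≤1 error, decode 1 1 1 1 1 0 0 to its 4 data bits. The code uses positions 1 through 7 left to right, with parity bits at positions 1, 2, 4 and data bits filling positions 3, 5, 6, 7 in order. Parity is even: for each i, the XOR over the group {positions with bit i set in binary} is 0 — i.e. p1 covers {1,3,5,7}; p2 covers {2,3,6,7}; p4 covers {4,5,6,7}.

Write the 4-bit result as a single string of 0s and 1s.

s1 (pos 1,3,5,7): 1⊕1⊕1⊕0 = 1
s2 (pos 2,3,6,7): 1⊕1⊕0⊕0 = 0
s4 (pos 4,5,6,7): 1⊕1⊕0⊕0 = 0
Syndrome s4…s1 = 001 → error at position 1.
Flip position 1: 1111100 → 0111100
Read data bits from positions 3,5,6,7: 1100

1100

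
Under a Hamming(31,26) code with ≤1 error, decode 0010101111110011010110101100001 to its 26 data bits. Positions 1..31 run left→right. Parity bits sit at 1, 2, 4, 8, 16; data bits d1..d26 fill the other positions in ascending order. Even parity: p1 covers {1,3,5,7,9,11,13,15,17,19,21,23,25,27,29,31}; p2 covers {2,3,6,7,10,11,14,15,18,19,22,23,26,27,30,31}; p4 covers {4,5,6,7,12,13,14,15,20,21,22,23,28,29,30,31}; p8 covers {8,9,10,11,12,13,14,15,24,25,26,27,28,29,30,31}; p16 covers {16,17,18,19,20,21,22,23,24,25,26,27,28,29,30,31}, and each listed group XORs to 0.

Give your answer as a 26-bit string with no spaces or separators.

s1 (pos 1,3,5,7,9,11,13,15,17,19,21,23,25,27,29,31): 0⊕1⊕1⊕1⊕1⊕1⊕0⊕1⊕0⊕0⊕1⊕1⊕1⊕0⊕0⊕1 = 0
s2 (pos 2,3,6,7,10,11,14,15,18,19,22,23,26,27,30,31): 0⊕1⊕0⊕1⊕1⊕1⊕0⊕1⊕1⊕0⊕0⊕1⊕1⊕0⊕0⊕1 = 1
s4 (pos 4,5,6,7,12,13,14,15,20,21,22,23,28,29,30,31): 0⊕1⊕0⊕1⊕1⊕0⊕0⊕1⊕1⊕1⊕0⊕1⊕0⊕0⊕0⊕1 = 0
s8 (pos 8,9,10,11,12,13,14,15,24,25,26,27,28,29,30,31): 1⊕1⊕1⊕1⊕1⊕0⊕0⊕1⊕0⊕1⊕1⊕0⊕0⊕0⊕0⊕1 = 1
s16 (pos 16,17,18,19,20,21,22,23,24,25,26,27,28,29,30,31): 1⊕0⊕1⊕0⊕1⊕1⊕0⊕1⊕0⊕1⊕1⊕0⊕0⊕0⊕0⊕1 = 0
Syndrome s16…s1 = 01010 → error at position 10.
Flip position 10: 0010101111110011010110101100001 → 0010101110110011010110101100001
Read data bits from positions 3,5,6,7,9,10,11,12,13,14,15,17,18,19,20,21,22,23,24,25,26,27,28,29,30,31: 11011011001010110101100001

11011011001010110101100001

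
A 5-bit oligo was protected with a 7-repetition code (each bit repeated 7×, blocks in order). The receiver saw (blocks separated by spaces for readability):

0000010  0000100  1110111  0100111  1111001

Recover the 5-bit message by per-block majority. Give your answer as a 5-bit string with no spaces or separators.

Block 1 (0000010): 1 one → 0
Block 2 (0000100): 1 one → 0
Block 3 (1110111): 6 ones → 1
Block 4 (0100111): 4 ones → 1
Block 5 (1111001): 5 ones → 1

00111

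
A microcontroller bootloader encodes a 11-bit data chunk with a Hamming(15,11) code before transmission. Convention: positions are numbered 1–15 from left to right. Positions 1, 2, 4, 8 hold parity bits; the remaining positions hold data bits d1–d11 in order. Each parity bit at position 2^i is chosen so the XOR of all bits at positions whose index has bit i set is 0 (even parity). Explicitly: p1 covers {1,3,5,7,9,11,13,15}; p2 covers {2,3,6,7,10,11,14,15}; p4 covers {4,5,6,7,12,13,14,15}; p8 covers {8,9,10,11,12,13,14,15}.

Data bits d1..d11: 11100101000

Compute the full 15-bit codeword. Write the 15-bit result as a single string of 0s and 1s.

011111000101000

Place data at non-parity positions: p1 p2 1 p4 1 1 0 p8 0 1 0 1 0 0 0
p1 (pos 1,3,5,7,9,11,13,15): XOR of data positions = 1⊕1⊕0⊕0⊕0⊕0⊕0 = 0
p2 (pos 2,3,6,7,10,11,14,15): XOR of data positions = 1⊕1⊕0⊕1⊕0⊕0⊕0 = 1
p4 (pos 4,5,6,7,12,13,14,15): XOR of data positions = 1⊕1⊕0⊕1⊕0⊕0⊕0 = 1
p8 (pos 8,9,10,11,12,13,14,15): XOR of data positions = 0⊕1⊕0⊕1⊕0⊕0⊕0 = 0
Codeword: 011111000101000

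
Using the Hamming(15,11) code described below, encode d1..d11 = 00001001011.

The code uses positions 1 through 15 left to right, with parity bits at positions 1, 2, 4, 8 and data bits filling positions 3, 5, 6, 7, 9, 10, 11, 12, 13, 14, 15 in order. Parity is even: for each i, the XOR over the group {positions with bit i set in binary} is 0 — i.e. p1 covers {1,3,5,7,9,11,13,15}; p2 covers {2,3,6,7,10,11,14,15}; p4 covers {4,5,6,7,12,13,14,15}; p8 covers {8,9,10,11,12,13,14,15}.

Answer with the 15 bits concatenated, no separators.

Place data at non-parity positions: p1 p2 0 p4 0 0 0 p8 1 0 0 1 0 1 1
p1 (pos 1,3,5,7,9,11,13,15): XOR of data positions = 0⊕0⊕0⊕1⊕0⊕0⊕1 = 0
p2 (pos 2,3,6,7,10,11,14,15): XOR of data positions = 0⊕0⊕0⊕0⊕0⊕1⊕1 = 0
p4 (pos 4,5,6,7,12,13,14,15): XOR of data positions = 0⊕0⊕0⊕1⊕0⊕1⊕1 = 1
p8 (pos 8,9,10,11,12,13,14,15): XOR of data positions = 1⊕0⊕0⊕1⊕0⊕1⊕1 = 0
Codeword: 000100001001011

000100001001011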